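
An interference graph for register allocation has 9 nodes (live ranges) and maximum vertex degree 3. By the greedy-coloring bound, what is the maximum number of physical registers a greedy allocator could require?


Greedy coloring never needs more than (max_degree + 1) colors: when coloring a vertex, at most max_degree neighbors are already colored.
Upper bound = 3 + 1 = 4

4


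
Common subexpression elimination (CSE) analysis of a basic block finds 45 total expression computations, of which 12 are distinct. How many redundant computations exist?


CSE count = total expressions - unique expressions
= 45 - 12 = 33

33


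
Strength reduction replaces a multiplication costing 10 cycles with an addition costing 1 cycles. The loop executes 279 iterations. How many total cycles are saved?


Per-iteration saving = 10 - 1 = 9
Total saved = 279 * 9 = 2511

2511


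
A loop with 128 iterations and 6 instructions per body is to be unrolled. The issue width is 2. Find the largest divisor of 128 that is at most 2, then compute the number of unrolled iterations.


Largest divisor of 128 <= 2 is 2
New iterations = 128 / 2 = 64

64


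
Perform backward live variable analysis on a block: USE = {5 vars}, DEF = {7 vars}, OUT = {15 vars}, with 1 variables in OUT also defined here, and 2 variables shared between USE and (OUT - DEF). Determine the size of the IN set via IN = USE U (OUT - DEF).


OUT - DEF: 15 - 1 = 14
|IN| = |USE| + |OUT - DEF| - |USE ∩ (OUT - DEF)| = 5 + 14 - 2 = 17

17


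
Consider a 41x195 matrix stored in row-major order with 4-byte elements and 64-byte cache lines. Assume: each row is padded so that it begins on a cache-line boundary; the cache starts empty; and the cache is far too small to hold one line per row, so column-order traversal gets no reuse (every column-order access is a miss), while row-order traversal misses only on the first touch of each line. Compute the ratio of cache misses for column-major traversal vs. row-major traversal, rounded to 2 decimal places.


Each row occupies 195 * 4 = 780 bytes and starts on a line boundary, so it spans ceil(780 / 64) = 13 cache lines.
Row-major traversal misses (one per line touched): 41 * ceil(195 * 4 / 64) = 533
Column-major traversal misses (no reuse, every access misses): 41 * 195 = 7995
Ratio = 7995 / 533 = 15.0

15.0


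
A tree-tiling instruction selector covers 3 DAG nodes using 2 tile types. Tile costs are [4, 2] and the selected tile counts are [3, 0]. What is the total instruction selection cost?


Total cost = sum(count_i * cost_i)
= 3*4 + 0*2
= 12

12


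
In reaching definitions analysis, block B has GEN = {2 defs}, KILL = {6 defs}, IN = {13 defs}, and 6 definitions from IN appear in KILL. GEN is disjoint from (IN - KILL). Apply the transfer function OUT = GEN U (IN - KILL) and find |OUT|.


IN - KILL: 13 - 6 = 7 surviving definitions
OUT = GEN + surviving = 2 + 7 = 9

9


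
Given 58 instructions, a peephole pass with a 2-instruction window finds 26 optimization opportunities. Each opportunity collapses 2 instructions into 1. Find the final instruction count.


Each match removes 1 instructions.
Total removed = 26 * 1 = 26
Remaining = 58 - 26 = 32

32


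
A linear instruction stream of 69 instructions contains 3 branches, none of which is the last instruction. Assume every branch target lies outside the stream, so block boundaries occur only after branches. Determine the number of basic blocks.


With no in-sequence branch targets, the leaders are the first instruction plus the instruction after each branch.
Number of basic blocks = branches + 1
= 3 + 1 = 4

4


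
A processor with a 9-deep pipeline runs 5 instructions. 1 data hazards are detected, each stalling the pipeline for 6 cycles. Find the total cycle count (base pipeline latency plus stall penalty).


Base cycles = 9 + 5 - 1 = 13
Total stalls = 1 * 6 = 6
Total = 13 + 6 = 19

19


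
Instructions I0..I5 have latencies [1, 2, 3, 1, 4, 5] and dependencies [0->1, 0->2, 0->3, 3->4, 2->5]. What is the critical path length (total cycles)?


Compute longest path through dependency graph: dist(Ik) = max over predecessors of dist + latency(Ik).
dist(I0) = latency 1 = 1
dist(I1) = dist(I0) + 2 = 1 + 2 = 3
dist(I2) = dist(I0) + 3 = 1 + 3 = 4
dist(I3) = dist(I0) + 1 = 1 + 1 = 2
dist(I4) = dist(I3) + 4 = 2 + 4 = 6
dist(I5) = dist(I2) + 5 = 4 + 5 = 9
Critical path = max dist = 9

9


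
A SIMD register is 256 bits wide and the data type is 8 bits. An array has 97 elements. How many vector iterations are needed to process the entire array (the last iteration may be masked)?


Width = 256 / 8 = 32 elements per vector op
Iterations = ceil(97 / 32) = 4

4


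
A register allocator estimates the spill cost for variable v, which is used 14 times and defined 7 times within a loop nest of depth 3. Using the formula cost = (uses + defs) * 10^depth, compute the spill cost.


uses + defs = 14 + 7 = 21
10^3 = 1000
Spill cost = 21 * 1000 = 21000

21000


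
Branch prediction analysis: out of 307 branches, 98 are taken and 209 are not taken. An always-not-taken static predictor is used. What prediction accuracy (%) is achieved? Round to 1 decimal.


Predictor: always-not-taken
Correct predictions = 209
Accuracy = 209 / 307 * 100 = 68.1%

68.1


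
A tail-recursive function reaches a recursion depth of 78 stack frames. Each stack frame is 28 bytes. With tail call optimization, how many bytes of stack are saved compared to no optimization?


Without TCO: 78 * 28 = 2184 bytes
With TCO: reuse 1 frame = 28 bytes
Savings = 2184 - 28 = 2156

2156


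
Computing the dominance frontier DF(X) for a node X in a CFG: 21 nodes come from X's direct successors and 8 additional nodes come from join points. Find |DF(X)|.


DF(X) = direct successor contributions + join point contributions
= 21 + 8 = 29

29


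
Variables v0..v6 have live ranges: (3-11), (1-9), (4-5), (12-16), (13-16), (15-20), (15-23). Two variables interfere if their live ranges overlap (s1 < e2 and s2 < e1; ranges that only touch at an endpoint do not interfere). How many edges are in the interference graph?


Check all pairs for overlapping intervals.
Two intervals (s1,e1) and (s2,e2) overlap if s1 < e2 and s2 < e1.
v0 (3-11) vs v1..v6: overlaps v1, v2 -> 2
v1 (1-9) vs v2..v6: overlaps v2 -> 1
v2 (4-5) vs v3..v6: overlaps none -> 0
v3 (12-16) vs v4..v6: overlaps v4, v5, v6 -> 3
v4 (13-16) vs v5..v6: overlaps v5, v6 -> 2
v5 (15-20) vs v6: overlaps v6 -> 1
Total overlapping pairs = 2 + 1 + 0 + 3 + 2 + 1 = 9

9


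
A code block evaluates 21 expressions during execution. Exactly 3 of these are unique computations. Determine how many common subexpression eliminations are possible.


CSE count = total expressions - unique expressions
= 21 - 3 = 18

18


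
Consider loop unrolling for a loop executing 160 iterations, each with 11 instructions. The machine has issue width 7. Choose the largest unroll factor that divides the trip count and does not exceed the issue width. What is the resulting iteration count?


Largest divisor of 160 <= 7 is 5
New iterations = 160 / 5 = 32

32


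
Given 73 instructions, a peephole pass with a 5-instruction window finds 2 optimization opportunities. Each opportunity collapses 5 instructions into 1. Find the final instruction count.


Each match removes 4 instructions.
Total removed = 2 * 4 = 8
Remaining = 73 - 8 = 65

65


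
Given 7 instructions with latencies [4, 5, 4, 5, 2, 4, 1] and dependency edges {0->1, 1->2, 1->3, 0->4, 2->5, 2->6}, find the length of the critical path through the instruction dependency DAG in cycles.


Compute longest path through dependency graph: dist(Ik) = max over predecessors of dist + latency(Ik).
dist(I0) = latency 4 = 4
dist(I1) = dist(I0) + 5 = 4 + 5 = 9
dist(I2) = dist(I1) + 4 = 9 + 4 = 13
dist(I3) = dist(I1) + 5 = 9 + 5 = 14
dist(I4) = dist(I0) + 2 = 4 + 2 = 6
dist(I5) = dist(I2) + 4 = 13 + 4 = 17
dist(I6) = dist(I2) + 1 = 13 + 1 = 14
Critical path = max dist = 17

17


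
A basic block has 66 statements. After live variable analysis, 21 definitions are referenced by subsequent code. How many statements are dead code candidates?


Dead code = total statements - live definitions
= 66 - 21 = 45

45


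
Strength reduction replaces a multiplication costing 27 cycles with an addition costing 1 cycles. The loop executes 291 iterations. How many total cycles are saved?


Per-iteration saving = 27 - 1 = 26
Total saved = 291 * 26 = 7566

7566


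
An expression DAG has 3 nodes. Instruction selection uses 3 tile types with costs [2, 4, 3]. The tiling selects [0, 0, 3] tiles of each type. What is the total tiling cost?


Total cost = sum(count_i * cost_i)
= 0*2 + 0*4 + 3*3
= 9

9


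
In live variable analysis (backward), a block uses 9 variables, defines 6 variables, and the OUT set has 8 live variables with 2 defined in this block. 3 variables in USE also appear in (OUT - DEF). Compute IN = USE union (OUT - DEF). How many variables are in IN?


OUT - DEF: 8 - 2 = 6
|IN| = |USE| + |OUT - DEF| - |USE ∩ (OUT - DEF)| = 9 + 6 - 3 = 12

12


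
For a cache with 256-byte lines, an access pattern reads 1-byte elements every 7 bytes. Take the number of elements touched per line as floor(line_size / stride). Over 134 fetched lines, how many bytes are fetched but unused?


Elements per line = floor(256 / 7) = 36
Bytes used per line = 36 * 1 = 36
Wasted per line = 256 - 36 = 220
Total wasted = 220 * 134 = 29480

29480


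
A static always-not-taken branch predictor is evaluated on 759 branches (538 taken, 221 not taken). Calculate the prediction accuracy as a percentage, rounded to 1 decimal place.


Predictor: always-not-taken
Correct predictions = 221
Accuracy = 221 / 759 * 100 = 29.1%

29.1


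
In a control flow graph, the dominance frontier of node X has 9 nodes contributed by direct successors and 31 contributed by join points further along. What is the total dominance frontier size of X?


DF(X) = direct successor contributions + join point contributions
= 9 + 31 = 40

40


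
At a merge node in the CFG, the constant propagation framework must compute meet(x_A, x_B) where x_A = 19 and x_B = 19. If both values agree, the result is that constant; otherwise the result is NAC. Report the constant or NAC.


Meet operation: if both paths give the same constant, result is that constant; if they differ, result is NAC (not-a-constant).
Path A: 19, Path B: 19 -> equal
Result: constant -> 19

19


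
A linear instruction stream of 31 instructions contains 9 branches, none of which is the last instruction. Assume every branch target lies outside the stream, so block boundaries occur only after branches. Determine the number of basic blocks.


With no in-sequence branch targets, the leaders are the first instruction plus the instruction after each branch.
Number of basic blocks = branches + 1
= 9 + 1 = 10

10


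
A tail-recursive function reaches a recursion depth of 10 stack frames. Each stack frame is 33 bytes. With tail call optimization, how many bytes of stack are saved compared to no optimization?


Without TCO: 10 * 33 = 330 bytes
With TCO: reuse 1 frame = 33 bytes
Savings = 330 - 33 = 297

297


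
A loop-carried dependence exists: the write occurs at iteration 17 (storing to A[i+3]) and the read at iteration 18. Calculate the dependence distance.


Distance = read iteration - write iteration
= 18 - 17 = 1

1


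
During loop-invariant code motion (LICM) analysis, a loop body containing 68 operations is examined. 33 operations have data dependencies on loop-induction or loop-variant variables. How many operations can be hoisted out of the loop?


Invariant candidates = total - loop-dependent
= 68 - 33 = 35

35


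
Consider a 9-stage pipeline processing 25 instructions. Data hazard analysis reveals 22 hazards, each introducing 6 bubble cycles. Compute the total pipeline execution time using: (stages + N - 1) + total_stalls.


Base cycles = 9 + 25 - 1 = 33
Total stalls = 22 * 6 = 132
Total = 33 + 132 = 165

165


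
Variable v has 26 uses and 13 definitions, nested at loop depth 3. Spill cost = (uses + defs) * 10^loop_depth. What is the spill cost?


uses + defs = 26 + 13 = 39
10^3 = 1000
Spill cost = 39 * 1000 = 39000

39000


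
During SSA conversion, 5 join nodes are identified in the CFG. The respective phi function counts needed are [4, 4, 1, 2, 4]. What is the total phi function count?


Total phi functions = sum of phi functions at each join node
= 4 + 4 + 1 + 2 + 4 = 15

15


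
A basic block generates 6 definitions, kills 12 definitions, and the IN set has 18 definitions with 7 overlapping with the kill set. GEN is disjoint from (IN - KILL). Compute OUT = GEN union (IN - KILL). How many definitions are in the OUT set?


IN - KILL: 18 - 7 = 11 surviving definitions
OUT = GEN + surviving = 6 + 11 = 17

17


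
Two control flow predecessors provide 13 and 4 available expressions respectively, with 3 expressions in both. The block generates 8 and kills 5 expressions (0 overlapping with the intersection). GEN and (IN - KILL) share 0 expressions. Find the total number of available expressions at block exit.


IN = intersection of predecessors = 3
IN - KILL = 3 - 0 = 3
|OUT| = |GEN| + |IN - KILL| - |GEN ∩ (IN - KILL)| = 8 + 3 - 0 = 11

11


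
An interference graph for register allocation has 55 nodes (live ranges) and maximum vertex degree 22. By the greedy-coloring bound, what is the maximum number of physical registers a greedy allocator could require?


Greedy coloring never needs more than (max_degree + 1) colors: when coloring a vertex, at most max_degree neighbors are already colored.
Upper bound = 22 + 1 = 23

23


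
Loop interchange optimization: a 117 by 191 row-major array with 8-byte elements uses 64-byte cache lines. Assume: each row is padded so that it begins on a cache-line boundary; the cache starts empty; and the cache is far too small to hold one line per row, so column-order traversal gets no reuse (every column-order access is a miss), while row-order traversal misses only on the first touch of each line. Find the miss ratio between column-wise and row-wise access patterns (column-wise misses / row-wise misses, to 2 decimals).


Each row occupies 191 * 8 = 1528 bytes and starts on a line boundary, so it spans ceil(1528 / 64) = 24 cache lines.
Row-major traversal misses (one per line touched): 117 * ceil(191 * 8 / 64) = 2808
Column-major traversal misses (no reuse, every access misses): 117 * 191 = 22347
Ratio = 22347 / 2808 = 7.96

7.96


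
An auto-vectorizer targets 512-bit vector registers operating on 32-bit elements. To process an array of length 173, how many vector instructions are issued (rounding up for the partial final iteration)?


Width = 512 / 32 = 16 elements per vector op
Iterations = ceil(173 / 16) = 11

11


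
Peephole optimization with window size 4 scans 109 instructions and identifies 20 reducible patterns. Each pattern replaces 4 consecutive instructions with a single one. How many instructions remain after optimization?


Each match removes 3 instructions.
Total removed = 20 * 3 = 60
Remaining = 109 - 60 = 49

49


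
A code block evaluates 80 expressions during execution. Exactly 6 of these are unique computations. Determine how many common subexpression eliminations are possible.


CSE count = total expressions - unique expressions
= 80 - 6 = 74

74


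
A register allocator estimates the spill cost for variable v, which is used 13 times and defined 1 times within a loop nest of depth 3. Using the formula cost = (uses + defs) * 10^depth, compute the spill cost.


uses + defs = 13 + 1 = 14
10^3 = 1000
Spill cost = 14 * 1000 = 14000

14000


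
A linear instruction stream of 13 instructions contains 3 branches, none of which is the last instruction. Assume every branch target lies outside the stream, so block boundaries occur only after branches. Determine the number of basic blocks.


With no in-sequence branch targets, the leaders are the first instruction plus the instruction after each branch.
Number of basic blocks = branches + 1
= 3 + 1 = 4

4


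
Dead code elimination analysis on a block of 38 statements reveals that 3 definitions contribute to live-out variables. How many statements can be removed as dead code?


Dead code = total statements - live definitions
= 38 - 3 = 35

35


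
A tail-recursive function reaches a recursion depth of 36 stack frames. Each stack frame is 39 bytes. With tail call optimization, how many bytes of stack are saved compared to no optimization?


Without TCO: 36 * 39 = 1404 bytes
With TCO: reuse 1 frame = 39 bytes
Savings = 1404 - 39 = 1365

1365


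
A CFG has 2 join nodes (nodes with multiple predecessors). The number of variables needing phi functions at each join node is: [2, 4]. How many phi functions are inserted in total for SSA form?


Total phi functions = sum of phi functions at each join node
= 2 + 4 = 6

6


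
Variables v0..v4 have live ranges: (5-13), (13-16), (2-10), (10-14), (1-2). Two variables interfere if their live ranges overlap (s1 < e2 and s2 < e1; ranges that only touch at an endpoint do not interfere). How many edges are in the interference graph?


Check all pairs for overlapping intervals.
Two intervals (s1,e1) and (s2,e2) overlap if s1 < e2 and s2 < e1.
v0 (5-13) vs v1..v4: overlaps v2, v3 -> 2
v1 (13-16) vs v2..v4: overlaps v3 -> 1
v2 (2-10) vs v3..v4: overlaps none -> 0
v3 (10-14) vs v4: overlaps none -> 0
Total overlapping pairs = 2 + 1 + 0 + 0 = 3

3


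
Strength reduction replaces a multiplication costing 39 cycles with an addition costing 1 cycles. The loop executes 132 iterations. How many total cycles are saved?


Per-iteration saving = 39 - 1 = 38
Total saved = 132 * 38 = 5016

5016


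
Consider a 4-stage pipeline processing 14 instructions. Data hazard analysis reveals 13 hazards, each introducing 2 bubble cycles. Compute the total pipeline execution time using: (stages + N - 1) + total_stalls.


Base cycles = 4 + 14 - 1 = 17
Total stalls = 13 * 2 = 26
Total = 17 + 26 = 43

43


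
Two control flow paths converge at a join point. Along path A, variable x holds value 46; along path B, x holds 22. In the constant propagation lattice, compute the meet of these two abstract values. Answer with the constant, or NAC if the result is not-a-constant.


Meet operation: if both paths give the same constant, result is that constant; if they differ, result is NAC (not-a-constant).
Path A: 46, Path B: 22 -> differ
Result: not-a-constant -> NAC

NAC


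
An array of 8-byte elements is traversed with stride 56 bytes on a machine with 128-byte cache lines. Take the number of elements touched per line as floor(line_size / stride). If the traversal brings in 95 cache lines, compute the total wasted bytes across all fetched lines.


Elements per line = floor(128 / 56) = 2
Bytes used per line = 2 * 8 = 16
Wasted per line = 128 - 16 = 112
Total wasted = 112 * 95 = 10640

10640


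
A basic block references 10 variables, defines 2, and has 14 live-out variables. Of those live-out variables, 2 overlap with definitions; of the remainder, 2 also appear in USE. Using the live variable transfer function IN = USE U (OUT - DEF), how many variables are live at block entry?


OUT - DEF: 14 - 2 = 12
|IN| = |USE| + |OUT - DEF| - |USE ∩ (OUT - DEF)| = 10 + 12 - 2 = 20

20


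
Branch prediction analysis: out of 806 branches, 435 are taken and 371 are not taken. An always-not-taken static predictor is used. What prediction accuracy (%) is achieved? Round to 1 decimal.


Predictor: always-not-taken
Correct predictions = 371
Accuracy = 371 / 806 * 100 = 46.0%

46.0


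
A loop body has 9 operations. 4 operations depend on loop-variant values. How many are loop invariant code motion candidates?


Invariant candidates = total - loop-dependent
= 9 - 4 = 5

5


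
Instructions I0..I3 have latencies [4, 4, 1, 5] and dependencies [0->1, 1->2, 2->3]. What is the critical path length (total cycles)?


Compute longest path through dependency graph: dist(Ik) = max over predecessors of dist + latency(Ik).
dist(I0) = latency 4 = 4
dist(I1) = dist(I0) + 4 = 4 + 4 = 8
dist(I2) = dist(I1) + 1 = 8 + 1 = 9
dist(I3) = dist(I2) + 5 = 9 + 5 = 14
Critical path = max dist = 14

14


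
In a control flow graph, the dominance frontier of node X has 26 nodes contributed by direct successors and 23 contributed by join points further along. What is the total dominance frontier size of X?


DF(X) = direct successor contributions + join point contributions
= 26 + 23 = 49

49


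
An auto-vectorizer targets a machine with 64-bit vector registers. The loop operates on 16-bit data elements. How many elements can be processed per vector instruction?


Width = SIMD bits / data type bits
= 64 / 16 = 4

4


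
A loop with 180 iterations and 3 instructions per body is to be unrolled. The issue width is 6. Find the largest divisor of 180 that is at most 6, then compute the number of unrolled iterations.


Largest divisor of 180 <= 6 is 6
New iterations = 180 / 6 = 30

30


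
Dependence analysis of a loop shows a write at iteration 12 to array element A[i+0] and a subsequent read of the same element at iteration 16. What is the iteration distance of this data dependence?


Distance = read iteration - write iteration
= 16 - 12 = 4

4


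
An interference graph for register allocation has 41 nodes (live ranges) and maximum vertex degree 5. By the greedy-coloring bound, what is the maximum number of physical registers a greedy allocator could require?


Greedy coloring never needs more than (max_degree + 1) colors: when coloring a vertex, at most max_degree neighbors are already colored.
Upper bound = 5 + 1 = 6

6


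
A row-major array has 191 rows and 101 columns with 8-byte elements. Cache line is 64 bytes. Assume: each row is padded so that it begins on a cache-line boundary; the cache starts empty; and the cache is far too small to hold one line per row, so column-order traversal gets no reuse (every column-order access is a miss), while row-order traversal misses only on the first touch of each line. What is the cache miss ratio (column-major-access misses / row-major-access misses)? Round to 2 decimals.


Each row occupies 101 * 8 = 808 bytes and starts on a line boundary, so it spans ceil(808 / 64) = 13 cache lines.
Row-major traversal misses (one per line touched): 191 * ceil(101 * 8 / 64) = 2483
Column-major traversal misses (no reuse, every access misses): 191 * 101 = 19291
Ratio = 19291 / 2483 = 7.77

7.77


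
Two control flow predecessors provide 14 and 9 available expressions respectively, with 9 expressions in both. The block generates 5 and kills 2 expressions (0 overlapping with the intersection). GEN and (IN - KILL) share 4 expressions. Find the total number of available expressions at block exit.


IN = intersection of predecessors = 9
IN - KILL = 9 - 0 = 9
|OUT| = |GEN| + |IN - KILL| - |GEN ∩ (IN - KILL)| = 5 + 9 - 4 = 10

10


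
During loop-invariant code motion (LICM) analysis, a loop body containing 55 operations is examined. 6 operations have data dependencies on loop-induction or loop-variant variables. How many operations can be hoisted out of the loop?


Invariant candidates = total - loop-dependent
= 55 - 6 = 49

49


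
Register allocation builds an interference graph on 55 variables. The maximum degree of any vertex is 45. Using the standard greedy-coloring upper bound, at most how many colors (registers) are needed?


Greedy coloring never needs more than (max_degree + 1) colors: when coloring a vertex, at most max_degree neighbors are already colored.
Upper bound = 45 + 1 = 46

46


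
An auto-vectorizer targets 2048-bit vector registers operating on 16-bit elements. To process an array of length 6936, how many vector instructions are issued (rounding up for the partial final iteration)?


Width = 2048 / 16 = 128 elements per vector op
Iterations = ceil(6936 / 128) = 55

55


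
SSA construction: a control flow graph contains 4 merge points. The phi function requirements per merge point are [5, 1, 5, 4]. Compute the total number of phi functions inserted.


Total phi functions = sum of phi functions at each join node
= 5 + 1 + 5 + 4 = 15

15


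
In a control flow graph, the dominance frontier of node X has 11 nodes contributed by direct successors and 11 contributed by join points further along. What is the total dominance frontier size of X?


DF(X) = direct successor contributions + join point contributions
= 11 + 11 = 22

22


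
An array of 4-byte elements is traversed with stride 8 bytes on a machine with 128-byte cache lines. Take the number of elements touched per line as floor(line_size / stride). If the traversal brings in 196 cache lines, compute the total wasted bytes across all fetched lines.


Elements per line = floor(128 / 8) = 16
Bytes used per line = 16 * 4 = 64
Wasted per line = 128 - 64 = 64
Total wasted = 64 * 196 = 12544

12544


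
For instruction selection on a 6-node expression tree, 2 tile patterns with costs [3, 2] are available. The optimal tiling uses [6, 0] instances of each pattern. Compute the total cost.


Total cost = sum(count_i * cost_i)
= 6*3 + 0*2
= 18

18


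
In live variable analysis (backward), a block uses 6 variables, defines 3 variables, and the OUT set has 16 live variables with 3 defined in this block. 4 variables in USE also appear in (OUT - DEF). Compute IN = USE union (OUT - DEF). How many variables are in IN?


OUT - DEF: 16 - 3 = 13
|IN| = |USE| + |OUT - DEF| - |USE ∩ (OUT - DEF)| = 6 + 13 - 4 = 15

15


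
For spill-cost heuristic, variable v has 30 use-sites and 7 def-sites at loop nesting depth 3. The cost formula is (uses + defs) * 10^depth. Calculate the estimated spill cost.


uses + defs = 30 + 7 = 37
10^3 = 1000
Spill cost = 37 * 1000 = 37000

37000


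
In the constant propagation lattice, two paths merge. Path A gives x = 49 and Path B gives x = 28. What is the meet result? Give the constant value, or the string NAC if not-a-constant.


Meet operation: if both paths give the same constant, result is that constant; if they differ, result is NAC (not-a-constant).
Path A: 49, Path B: 28 -> differ
Result: not-a-constant -> NAC

NAC


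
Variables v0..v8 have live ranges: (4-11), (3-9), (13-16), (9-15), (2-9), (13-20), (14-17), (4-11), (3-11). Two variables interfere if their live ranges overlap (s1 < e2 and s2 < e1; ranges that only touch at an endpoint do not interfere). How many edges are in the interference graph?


Check all pairs for overlapping intervals.
Two intervals (s1,e1) and (s2,e2) overlap if s1 < e2 and s2 < e1.
v0 (4-11) vs v1..v8: overlaps v1, v3, v4, v7, v8 -> 5
v1 (3-9) vs v2..v8: overlaps v4, v7, v8 -> 3
v2 (13-16) vs v3..v8: overlaps v3, v5, v6 -> 3
v3 (9-15) vs v4..v8: overlaps v5, v6, v7, v8 -> 4
v4 (2-9) vs v5..v8: overlaps v7, v8 -> 2
v5 (13-20) vs v6..v8: overlaps v6 -> 1
v6 (14-17) vs v7..v8: overlaps none -> 0
v7 (4-11) vs v8: overlaps v8 -> 1
Total overlapping pairs = 5 + 3 + 3 + 4 + 2 + 1 + 0 + 1 = 19

19


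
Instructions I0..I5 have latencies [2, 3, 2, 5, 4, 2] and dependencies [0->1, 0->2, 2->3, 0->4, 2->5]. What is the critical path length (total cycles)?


Compute longest path through dependency graph: dist(Ik) = max over predecessors of dist + latency(Ik).
dist(I0) = latency 2 = 2
dist(I1) = dist(I0) + 3 = 2 + 3 = 5
dist(I2) = dist(I0) + 2 = 2 + 2 = 4
dist(I3) = dist(I2) + 5 = 4 + 5 = 9
dist(I4) = dist(I0) + 4 = 2 + 4 = 6
dist(I5) = dist(I2) + 2 = 4 + 2 = 6
Critical path = max dist = 9

9


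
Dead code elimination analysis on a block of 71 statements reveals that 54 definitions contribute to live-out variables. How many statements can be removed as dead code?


Dead code = total statements - live definitions
= 71 - 54 = 17

17


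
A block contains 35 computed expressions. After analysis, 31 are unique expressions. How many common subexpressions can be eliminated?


CSE count = total expressions - unique expressions
= 35 - 31 = 4

4


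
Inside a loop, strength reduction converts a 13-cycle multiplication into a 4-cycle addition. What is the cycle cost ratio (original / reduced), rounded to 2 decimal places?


Ratio = mult_cost / add_cost = 13 / 4 = 3.25

3.25


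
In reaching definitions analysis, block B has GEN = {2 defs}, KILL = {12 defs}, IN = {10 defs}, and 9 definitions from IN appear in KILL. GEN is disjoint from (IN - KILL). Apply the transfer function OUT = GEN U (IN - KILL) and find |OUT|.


IN - KILL: 10 - 9 = 1 surviving definitions
OUT = GEN + surviving = 2 + 1 = 3

3


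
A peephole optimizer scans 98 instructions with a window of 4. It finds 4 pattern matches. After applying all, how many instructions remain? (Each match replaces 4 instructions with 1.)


Each match removes 3 instructions.
Total removed = 4 * 3 = 12
Remaining = 98 - 12 = 86

86


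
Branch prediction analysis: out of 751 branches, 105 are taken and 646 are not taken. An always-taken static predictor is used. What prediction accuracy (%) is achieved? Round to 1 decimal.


Predictor: always-taken
Correct predictions = 105
Accuracy = 105 / 751 * 100 = 14.0%

14.0


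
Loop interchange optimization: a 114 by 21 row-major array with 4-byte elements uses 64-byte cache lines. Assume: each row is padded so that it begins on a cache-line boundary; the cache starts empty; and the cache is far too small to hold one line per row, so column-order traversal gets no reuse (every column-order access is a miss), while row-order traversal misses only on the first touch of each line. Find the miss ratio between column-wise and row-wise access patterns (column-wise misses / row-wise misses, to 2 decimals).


Each row occupies 21 * 4 = 84 bytes and starts on a line boundary, so it spans ceil(84 / 64) = 2 cache lines.
Row-major traversal misses (one per line touched): 114 * ceil(21 * 4 / 64) = 228
Column-major traversal misses (no reuse, every access misses): 114 * 21 = 2394
Ratio = 2394 / 228 = 10.5

10.5


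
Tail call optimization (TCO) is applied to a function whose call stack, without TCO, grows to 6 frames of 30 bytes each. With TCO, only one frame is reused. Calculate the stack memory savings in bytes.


Without TCO: 6 * 30 = 180 bytes
With TCO: reuse 1 frame = 30 bytes
Savings = 180 - 30 = 150

150


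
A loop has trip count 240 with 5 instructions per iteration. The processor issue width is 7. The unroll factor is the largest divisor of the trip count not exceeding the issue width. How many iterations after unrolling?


Largest divisor of 240 <= 7 is 6
New iterations = 240 / 6 = 40

40


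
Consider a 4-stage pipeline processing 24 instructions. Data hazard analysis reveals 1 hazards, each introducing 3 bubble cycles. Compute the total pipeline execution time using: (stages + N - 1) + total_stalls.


Base cycles = 4 + 24 - 1 = 27
Total stalls = 1 * 3 = 3
Total = 27 + 3 = 30

30


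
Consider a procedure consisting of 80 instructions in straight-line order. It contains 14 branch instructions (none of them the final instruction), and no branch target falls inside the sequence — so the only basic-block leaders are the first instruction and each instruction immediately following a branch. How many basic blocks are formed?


With no in-sequence branch targets, the leaders are the first instruction plus the instruction after each branch.
Number of basic blocks = branches + 1
= 14 + 1 = 15

15


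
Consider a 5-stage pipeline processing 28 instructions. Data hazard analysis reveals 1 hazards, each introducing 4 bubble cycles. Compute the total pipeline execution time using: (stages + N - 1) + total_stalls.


Base cycles = 5 + 28 - 1 = 32
Total stalls = 1 * 4 = 4
Total = 32 + 4 = 36

36


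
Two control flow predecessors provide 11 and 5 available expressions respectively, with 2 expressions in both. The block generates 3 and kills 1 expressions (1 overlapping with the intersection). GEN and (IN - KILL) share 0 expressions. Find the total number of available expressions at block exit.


IN = intersection of predecessors = 2
IN - KILL = 2 - 1 = 1
|OUT| = |GEN| + |IN - KILL| - |GEN ∩ (IN - KILL)| = 3 + 1 - 0 = 4

4


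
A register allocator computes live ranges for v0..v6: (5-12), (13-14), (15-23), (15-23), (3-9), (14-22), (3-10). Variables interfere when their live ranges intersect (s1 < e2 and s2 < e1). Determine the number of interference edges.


Check all pairs for overlapping intervals.
Two intervals (s1,e1) and (s2,e2) overlap if s1 < e2 and s2 < e1.
v0 (5-12) vs v1..v6: overlaps v4, v6 -> 2
v1 (13-14) vs v2..v6: overlaps none -> 0
v2 (15-23) vs v3..v6: overlaps v3, v5 -> 2
v3 (15-23) vs v4..v6: overlaps v5 -> 1
v4 (3-9) vs v5..v6: overlaps v6 -> 1
v5 (14-22) vs v6: overlaps none -> 0
Total overlapping pairs = 2 + 0 + 2 + 1 + 1 + 0 = 6

6


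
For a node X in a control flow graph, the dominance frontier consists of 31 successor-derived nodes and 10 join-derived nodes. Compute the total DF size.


DF(X) = direct successor contributions + join point contributions
= 31 + 10 = 41

41


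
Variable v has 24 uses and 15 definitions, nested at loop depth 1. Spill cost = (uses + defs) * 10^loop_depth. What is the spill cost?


uses + defs = 24 + 15 = 39
10^1 = 10
Spill cost = 39 * 10 = 390

390


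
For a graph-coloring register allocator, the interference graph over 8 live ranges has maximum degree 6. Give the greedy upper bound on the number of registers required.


Greedy coloring never needs more than (max_degree + 1) colors: when coloring a vertex, at most max_degree neighbors are already colored.
Upper bound = 6 + 1 = 7

7


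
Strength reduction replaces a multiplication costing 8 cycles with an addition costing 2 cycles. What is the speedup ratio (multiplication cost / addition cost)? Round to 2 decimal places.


Ratio = mult_cost / add_cost = 8 / 2 = 4.0

4.0


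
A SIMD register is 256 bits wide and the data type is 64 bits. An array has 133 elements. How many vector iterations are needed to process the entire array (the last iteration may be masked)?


Width = 256 / 64 = 4 elements per vector op
Iterations = ceil(133 / 4) = 34

34


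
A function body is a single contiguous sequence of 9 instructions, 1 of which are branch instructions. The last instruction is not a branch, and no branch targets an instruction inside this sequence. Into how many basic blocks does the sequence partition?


With no in-sequence branch targets, the leaders are the first instruction plus the instruction after each branch.
Number of basic blocks = branches + 1
= 1 + 1 = 2

2


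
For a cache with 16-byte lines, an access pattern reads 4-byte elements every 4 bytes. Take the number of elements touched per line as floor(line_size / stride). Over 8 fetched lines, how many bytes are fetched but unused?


Elements per line = floor(16 / 4) = 4
Bytes used per line = 4 * 4 = 16
Wasted per line = 16 - 16 = 0
Total wasted = 0 * 8 = 0

0


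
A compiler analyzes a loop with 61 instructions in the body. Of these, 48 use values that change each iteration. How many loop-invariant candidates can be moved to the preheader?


Invariant candidates = total - loop-dependent
= 61 - 48 = 13

13


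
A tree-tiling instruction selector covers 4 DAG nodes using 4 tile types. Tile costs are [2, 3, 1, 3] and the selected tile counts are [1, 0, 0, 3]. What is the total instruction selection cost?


Total cost = sum(count_i * cost_i)
= 1*2 + 0*3 + 0*1 + 3*3
= 11

11


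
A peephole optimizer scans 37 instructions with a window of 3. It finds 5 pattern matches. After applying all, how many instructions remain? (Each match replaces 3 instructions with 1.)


Each match removes 2 instructions.
Total removed = 5 * 2 = 10
Remaining = 37 - 10 = 27

27


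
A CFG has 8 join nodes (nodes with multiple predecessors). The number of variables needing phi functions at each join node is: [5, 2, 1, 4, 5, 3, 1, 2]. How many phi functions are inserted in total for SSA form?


Total phi functions = sum of phi functions at each join node
= 5 + 2 + 1 + 4 + 5 + 3 + 1 + 2 = 23

23


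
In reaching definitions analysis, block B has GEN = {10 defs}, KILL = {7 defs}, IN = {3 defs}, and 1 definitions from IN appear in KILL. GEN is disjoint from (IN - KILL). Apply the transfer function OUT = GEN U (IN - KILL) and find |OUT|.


IN - KILL: 3 - 1 = 2 surviving definitions
OUT = GEN + surviving = 10 + 2 = 12

12


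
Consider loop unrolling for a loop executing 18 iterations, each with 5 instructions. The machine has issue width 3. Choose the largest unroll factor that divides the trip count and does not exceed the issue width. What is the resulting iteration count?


Largest divisor of 18 <= 3 is 3
New iterations = 18 / 3 = 6

6


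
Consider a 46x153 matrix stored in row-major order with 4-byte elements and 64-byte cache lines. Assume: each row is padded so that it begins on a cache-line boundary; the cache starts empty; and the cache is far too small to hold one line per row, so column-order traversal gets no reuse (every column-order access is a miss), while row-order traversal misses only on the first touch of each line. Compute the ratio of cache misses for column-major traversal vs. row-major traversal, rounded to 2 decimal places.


Each row occupies 153 * 4 = 612 bytes and starts on a line boundary, so it spans ceil(612 / 64) = 10 cache lines.
Row-major traversal misses (one per line touched): 46 * ceil(153 * 4 / 64) = 460
Column-major traversal misses (no reuse, every access misses): 46 * 153 = 7038
Ratio = 7038 / 460 = 15.3

15.3


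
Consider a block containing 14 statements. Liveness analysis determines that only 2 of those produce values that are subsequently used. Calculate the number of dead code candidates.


Dead code = total statements - live definitions
= 14 - 2 = 12

12


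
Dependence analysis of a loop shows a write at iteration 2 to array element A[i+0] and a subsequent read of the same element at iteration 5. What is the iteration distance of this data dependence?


Distance = read iteration - write iteration
= 5 - 2 = 3

3


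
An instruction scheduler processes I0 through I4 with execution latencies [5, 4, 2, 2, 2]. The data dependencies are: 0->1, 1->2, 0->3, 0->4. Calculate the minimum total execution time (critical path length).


Compute longest path through dependency graph: dist(Ik) = max over predecessors of dist + latency(Ik).
dist(I0) = latency 5 = 5
dist(I1) = dist(I0) + 4 = 5 + 4 = 9
dist(I2) = dist(I1) + 2 = 9 + 2 = 11
dist(I3) = dist(I0) + 2 = 5 + 2 = 7
dist(I4) = dist(I0) + 2 = 5 + 2 = 7
Critical path = max dist = 11

11


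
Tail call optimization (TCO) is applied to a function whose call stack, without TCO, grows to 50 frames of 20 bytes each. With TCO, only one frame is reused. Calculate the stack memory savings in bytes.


Without TCO: 50 * 20 = 1000 bytes
With TCO: reuse 1 frame = 20 bytes
Savings = 1000 - 20 = 980

980


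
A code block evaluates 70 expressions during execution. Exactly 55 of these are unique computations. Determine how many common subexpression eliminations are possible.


CSE count = total expressions - unique expressions
= 70 - 55 = 15

15


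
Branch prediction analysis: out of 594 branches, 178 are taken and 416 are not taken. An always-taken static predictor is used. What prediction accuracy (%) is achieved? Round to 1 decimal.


Predictor: always-taken
Correct predictions = 178
Accuracy = 178 / 594 * 100 = 30.0%

30.0


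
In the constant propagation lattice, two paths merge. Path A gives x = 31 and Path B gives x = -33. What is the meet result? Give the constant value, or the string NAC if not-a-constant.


Meet operation: if both paths give the same constant, result is that constant; if they differ, result is NAC (not-a-constant).
Path A: 31, Path B: -33 -> differ
Result: not-a-constant -> NAC

NAC
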